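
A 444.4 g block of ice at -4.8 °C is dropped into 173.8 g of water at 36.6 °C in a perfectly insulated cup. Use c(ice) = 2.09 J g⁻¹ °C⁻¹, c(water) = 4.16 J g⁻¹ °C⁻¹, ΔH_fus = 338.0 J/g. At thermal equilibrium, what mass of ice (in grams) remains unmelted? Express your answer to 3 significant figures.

m_ice remaining = 379 g

Heat to warm all ice to 0 °C: 444.4×2.09×4.8 = 4458.2 J
Heat released by water cooling to 0 °C: 173.8×4.16×36.6 = 26462 J
26462 J < 4458.2 + 444.4×338.0 = 154665.4 J, so not all ice melts; final T = 0 °C.
Heat left for melting: 26462 − 4458.2 = 22003.8 J
Mass melted = 22003.8 / 338.0 = 65.10 g
Ice remaining = 444.4 − 65.10 = 379.30 g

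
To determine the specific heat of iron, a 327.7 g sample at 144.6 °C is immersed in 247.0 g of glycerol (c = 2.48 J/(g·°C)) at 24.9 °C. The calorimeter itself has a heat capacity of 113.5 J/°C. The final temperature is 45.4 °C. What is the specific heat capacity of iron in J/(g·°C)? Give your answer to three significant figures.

c = 0.458 J/(g·°C)

q_gained = (247.0 × 2.48 + 113.5) × (45.4 − 24.9) = 14880 J
q_lost = 327.7 × c × (144.6 − 45.4) = 32507.84 c
Set equal: c = 14880 / 32507.84 = 0.458 J/(g·°C)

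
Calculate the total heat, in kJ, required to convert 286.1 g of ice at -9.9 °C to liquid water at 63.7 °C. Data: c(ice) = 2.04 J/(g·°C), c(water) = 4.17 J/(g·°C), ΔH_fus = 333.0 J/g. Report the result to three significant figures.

q1 (heat ice -9.9→0.0 °C): 286.1 × 2.04 × 9.9 = 5778 J
q2 (melt at 0 °C): 286.1 × 333.0 = 95271 J
q3 (heat water 0.0→63.7 °C): 286.1 × 4.17 × 63.7 = 75996 J
Total: 5778 + 95271 + 75996 = 177045 J = 177 kJ

q = 177 kJ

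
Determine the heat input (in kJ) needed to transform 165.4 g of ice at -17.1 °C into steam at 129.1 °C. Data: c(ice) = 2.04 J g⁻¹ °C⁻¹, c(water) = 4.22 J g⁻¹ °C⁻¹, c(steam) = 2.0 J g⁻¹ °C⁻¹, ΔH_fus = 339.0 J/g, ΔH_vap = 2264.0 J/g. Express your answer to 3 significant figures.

q = 516 kJ

q1 (heat ice -17.1→0.0 °C): 165.4 × 2.04 × 17.1 = 5770 J
q2 (melt at 0 °C): 165.4 × 339.0 = 56071 J
q3 (heat water 0.0→100.0 °C): 165.4 × 4.22 × 100.0 = 69799 J
q4 (vaporize at 100 °C): 165.4 × 2264.0 = 374466 J
q5 (heat steam 100.0→129.1 °C): 165.4 × 2.0 × 29.1 = 9626 J
Total: 5770 + 56071 + 69799 + 374466 + 9626 = 515732 J = 516 kJ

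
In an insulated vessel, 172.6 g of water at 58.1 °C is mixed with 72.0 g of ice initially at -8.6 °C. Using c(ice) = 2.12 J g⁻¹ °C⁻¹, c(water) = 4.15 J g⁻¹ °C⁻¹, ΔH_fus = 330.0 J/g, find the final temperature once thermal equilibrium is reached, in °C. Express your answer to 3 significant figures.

Heat to bring ice to 0 °C and melt it: q₁ = 72.0×2.12×8.6 + 72.0×330.0 = 25073 J
Heat the water can supply cooling to 0 °C: 172.6×4.15×58.1 = 41616.4 J > q₁, so all ice melts.
Energy balance: 172.6×4.15×(58.1 − T) = 25073 + 72.0×4.15×(T − 0)
716.29(58.1 − T) = 25073 + 298.8 T
41616.4 − 25073 = 1015.09 T
T = 16543.4 / 1015.09 = 16.30 °C

T_f = 16.3 °C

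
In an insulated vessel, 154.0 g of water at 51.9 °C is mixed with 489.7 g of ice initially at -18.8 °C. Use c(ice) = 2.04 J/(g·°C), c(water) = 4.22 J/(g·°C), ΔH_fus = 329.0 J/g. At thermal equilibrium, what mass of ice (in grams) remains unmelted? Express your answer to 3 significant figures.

m_ice remaining = 444 g

Heat to warm all ice to 0 °C: 489.7×2.04×18.8 = 18781 J
Heat released by water cooling to 0 °C: 154.0×4.22×51.9 = 33729 J
33729 J < 18781 + 489.7×329.0 = 179892.3 J, so not all ice melts; final T = 0 °C.
Heat left for melting: 33729 − 18781 = 14948 J
Mass melted = 14948 / 329.0 = 45.43 g
Ice remaining = 489.7 − 45.43 = 444.27 g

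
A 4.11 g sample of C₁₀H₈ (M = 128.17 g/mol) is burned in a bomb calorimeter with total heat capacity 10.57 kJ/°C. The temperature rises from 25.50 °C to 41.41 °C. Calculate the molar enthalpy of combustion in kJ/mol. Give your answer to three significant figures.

ΔH = -5240 kJ/mol

ΔT = 41.41 − 25.50 = 15.91 °C
q_cal = C_cal × ΔT = 10.57 × 15.91 = 168.1687 kJ
n = 4.11 / 128.17 = 0.03207 mol
q_rxn = −q_cal = -168.1687 kJ
ΔH = -168.1687 / 0.03207 = -5244 kJ/mol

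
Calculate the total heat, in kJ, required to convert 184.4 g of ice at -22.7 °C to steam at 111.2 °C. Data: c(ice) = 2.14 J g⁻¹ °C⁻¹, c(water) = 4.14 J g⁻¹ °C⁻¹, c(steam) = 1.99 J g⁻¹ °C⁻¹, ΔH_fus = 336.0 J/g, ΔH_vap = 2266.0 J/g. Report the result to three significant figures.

q1 (heat ice -22.7→0.0 °C): 184.4 × 2.14 × 22.7 = 8958 J
q2 (melt at 0 °C): 184.4 × 336.0 = 61958 J
q3 (heat water 0.0→100.0 °C): 184.4 × 4.14 × 100.0 = 76342 J
q4 (vaporize at 100 °C): 184.4 × 2266.0 = 417850 J
q5 (heat steam 100.0→111.2 °C): 184.4 × 1.99 × 11.2 = 4110 J
Total: 8958 + 61958 + 76342 + 417850 + 4110 = 569218 J = 569 kJ

q = 569 kJ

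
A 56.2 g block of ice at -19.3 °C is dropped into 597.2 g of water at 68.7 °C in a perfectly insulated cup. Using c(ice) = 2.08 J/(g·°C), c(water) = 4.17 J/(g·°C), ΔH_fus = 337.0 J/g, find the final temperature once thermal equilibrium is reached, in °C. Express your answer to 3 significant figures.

Heat to bring ice to 0 °C and melt it: q₁ = 56.2×2.08×19.3 + 56.2×337.0 = 21195 J
Heat the water can supply cooling to 0 °C: 597.2×4.17×68.7 = 171085 J > q₁, so all ice melts.
Energy balance: 597.2×4.17×(68.7 − T) = 21195 + 56.2×4.17×(T − 0)
2490.324(68.7 − T) = 21195 + 234.354 T
171085 − 21195 = 2724.678 T
T = 149890 / 2724.678 = 55.01 °C

T_f = 55.0 °C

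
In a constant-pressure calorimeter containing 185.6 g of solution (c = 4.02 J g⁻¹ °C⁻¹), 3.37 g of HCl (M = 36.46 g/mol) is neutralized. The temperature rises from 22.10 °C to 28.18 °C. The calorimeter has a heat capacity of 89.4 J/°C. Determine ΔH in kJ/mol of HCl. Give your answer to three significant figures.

|ΔT| = |28.18 − 22.10| = 6.08 °C
|q_surr| = (185.6 × 4.02 + 89.4) × 6.08 = 835.512 × 6.08 = 5080 J
n(HCl) = 3.37 / 36.46 = 0.09243 mol
Temperature rose, so q_rxn = −|q_surr| = -5.080 kJ
ΔH = q_rxn / n = -54.96 kJ/mol

ΔH = -55.0 kJ/mol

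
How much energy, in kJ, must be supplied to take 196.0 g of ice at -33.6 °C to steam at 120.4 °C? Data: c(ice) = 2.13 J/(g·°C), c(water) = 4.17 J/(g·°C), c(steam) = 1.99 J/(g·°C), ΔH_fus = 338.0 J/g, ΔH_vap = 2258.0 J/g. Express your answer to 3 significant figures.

q = 613 kJ

q1 (heat ice -33.6→0.0 °C): 196.0 × 2.13 × 33.6 = 14027 J
q2 (melt at 0 °C): 196.0 × 338.0 = 66248 J
q3 (heat water 0.0→100.0 °C): 196.0 × 4.17 × 100.0 = 81732 J
q4 (vaporize at 100 °C): 196.0 × 2258.0 = 442568 J
q5 (heat steam 100.0→120.4 °C): 196.0 × 1.99 × 20.4 = 7957 J
Total: 14027 + 66248 + 81732 + 442568 + 7957 = 612532 J = 613 kJ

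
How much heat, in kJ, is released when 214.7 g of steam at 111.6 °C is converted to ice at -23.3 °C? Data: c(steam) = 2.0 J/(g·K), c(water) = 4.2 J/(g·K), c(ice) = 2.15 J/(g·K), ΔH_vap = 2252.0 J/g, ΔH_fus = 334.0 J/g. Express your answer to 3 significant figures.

q1 (cool steam 111.6→100 °C): 214.7 × 2.0 × 11.6 = 4981 J
q2 (condense at 100 °C): 214.7 × 2252.0 = 483504 J
q3 (cool water 100→0 °C): 214.7 × 4.2 × 100.0 = 90174 J
q4 (freeze at 0 °C): 214.7 × 334.0 = 71710 J
q5 (cool ice 0→-23.3 °C): 214.7 × 2.15 × 23.3 = 10755 J
Total: 4981 + 483504 + 90174 + 71710 + 10755 = 661124 J = 661 kJ

q = 661 kJ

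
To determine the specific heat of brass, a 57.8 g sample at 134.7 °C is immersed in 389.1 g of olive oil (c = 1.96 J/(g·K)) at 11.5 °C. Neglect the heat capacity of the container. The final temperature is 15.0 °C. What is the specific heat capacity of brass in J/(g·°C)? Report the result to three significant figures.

c = 0.386 J/(g·°C)

q_gained = (389.1 × 1.96) × (15.0 − 11.5) = 2669 J
q_lost = 57.8 × c × (134.7 − 15.0) = 6918.66 c
Set equal: c = 2669 / 6918.66 = 0.386 J/(g·°C)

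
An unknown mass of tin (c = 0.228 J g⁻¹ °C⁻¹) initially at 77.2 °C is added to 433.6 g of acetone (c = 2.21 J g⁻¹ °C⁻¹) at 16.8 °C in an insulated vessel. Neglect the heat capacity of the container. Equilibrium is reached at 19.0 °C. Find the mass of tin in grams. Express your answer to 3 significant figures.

m = 159 g

q_gained = (433.6 × 2.21) × (19.0 − 16.8) = 2108 J
q_lost = m × 0.228 × (77.2 − 19.0) = 13.2696 m
m = 2108 / 13.2696 = 159 g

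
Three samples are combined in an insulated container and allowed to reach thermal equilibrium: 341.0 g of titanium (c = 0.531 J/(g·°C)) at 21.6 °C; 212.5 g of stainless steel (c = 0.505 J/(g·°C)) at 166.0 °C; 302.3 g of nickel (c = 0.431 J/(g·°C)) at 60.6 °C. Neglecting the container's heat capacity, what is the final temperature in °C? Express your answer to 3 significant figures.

Σ mᵢcᵢ(T − Tᵢ) = 0  ⇒  T = Σ mᵢcᵢTᵢ / Σ mᵢcᵢ
Σ mᵢcᵢ = 341.0×0.531 + 212.5×0.505 + 302.3×0.431 = 418.6748
Σ mᵢcᵢTᵢ = 181.071×21.6 + 107.3125×166.0 + 130.2913×60.6 = 29621
T = 29621 / 418.6748 = 70.749 °C

T_f = 70.7 °C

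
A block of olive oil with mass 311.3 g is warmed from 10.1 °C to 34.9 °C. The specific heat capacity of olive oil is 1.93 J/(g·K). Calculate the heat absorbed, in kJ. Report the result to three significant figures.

q = m c ΔT = 311.3 × 1.93 × (34.9 − 10.1)
q = 311.3 × 1.93 × 24.8 = 14900 J = 14.9 kJ

q = 14.9 kJ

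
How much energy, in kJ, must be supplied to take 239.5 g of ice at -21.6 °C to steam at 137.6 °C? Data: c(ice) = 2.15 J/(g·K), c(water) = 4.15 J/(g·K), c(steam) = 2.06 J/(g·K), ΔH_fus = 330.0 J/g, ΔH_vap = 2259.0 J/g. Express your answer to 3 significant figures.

q1 (heat ice -21.6→0.0 °C): 239.5 × 2.15 × 21.6 = 11122 J
q2 (melt at 0 °C): 239.5 × 330.0 = 79035 J
q3 (heat water 0.0→100.0 °C): 239.5 × 4.15 × 100.0 = 99393 J
q4 (vaporize at 100 °C): 239.5 × 2259.0 = 541031 J
q5 (heat steam 100.0→137.6 °C): 239.5 × 2.06 × 37.6 = 18551 J
Total: 11122 + 79035 + 99393 + 541031 + 18551 = 749132 J = 749 kJ

q = 749 kJ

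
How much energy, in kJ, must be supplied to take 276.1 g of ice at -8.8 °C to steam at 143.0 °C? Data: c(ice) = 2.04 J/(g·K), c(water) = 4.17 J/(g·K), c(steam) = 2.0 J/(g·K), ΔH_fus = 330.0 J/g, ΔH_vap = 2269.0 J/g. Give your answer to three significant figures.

q = 861 kJ

q1 (heat ice -8.8→0.0 °C): 276.1 × 2.04 × 8.8 = 4957 J
q2 (melt at 0 °C): 276.1 × 330.0 = 91113 J
q3 (heat water 0.0→100.0 °C): 276.1 × 4.17 × 100.0 = 115134 J
q4 (vaporize at 100 °C): 276.1 × 2269.0 = 626471 J
q5 (heat steam 100.0→143.0 °C): 276.1 × 2.0 × 43.0 = 23745 J
Total: 4957 + 91113 + 115134 + 626471 + 23745 = 861420 J = 861 kJ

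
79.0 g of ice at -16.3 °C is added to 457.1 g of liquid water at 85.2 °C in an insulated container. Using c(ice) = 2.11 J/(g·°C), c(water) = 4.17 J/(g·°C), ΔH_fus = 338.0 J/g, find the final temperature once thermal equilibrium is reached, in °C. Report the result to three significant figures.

Heat to bring ice to 0 °C and melt it: q₁ = 79.0×2.11×16.3 + 79.0×338.0 = 29419 J
Heat the water can supply cooling to 0 °C: 457.1×4.17×85.2 = 162400 J > q₁, so all ice melts.
Energy balance: 457.1×4.17×(85.2 − T) = 29419 + 79.0×4.17×(T − 0)
1906.107(85.2 − T) = 29419 + 329.43 T
162400 − 29419 = 2235.537 T
T = 132981 / 2235.537 = 59.49 °C

T_f = 59.5 °C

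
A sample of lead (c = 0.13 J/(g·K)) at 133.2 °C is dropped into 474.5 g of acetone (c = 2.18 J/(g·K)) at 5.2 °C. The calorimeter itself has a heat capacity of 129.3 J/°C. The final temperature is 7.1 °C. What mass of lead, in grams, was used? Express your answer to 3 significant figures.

m = 135 g

q_gained = (474.5 × 2.18 + 129.3) × (7.1 − 5.2) = 2211 J
q_lost = m × 0.13 × (133.2 − 7.1) = 16.393 m
m = 2211 / 16.393 = 135 g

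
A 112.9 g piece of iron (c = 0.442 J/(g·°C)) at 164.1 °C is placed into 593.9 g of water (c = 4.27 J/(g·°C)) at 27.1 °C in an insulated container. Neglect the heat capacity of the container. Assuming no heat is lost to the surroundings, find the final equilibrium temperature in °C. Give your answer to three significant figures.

T_f = 29.7 °C

Heat lost by iron = heat gained by water.
(112.9)(0.442)(164.1 − T) = (593.9)(4.27)(T − 27.1)
49.9018 (164.1 − T) = 2535.953 (T − 27.1)
8188.9 − 49.9018 T = 2535.953 T − 68724
76912.9 = 2585.8548 T
T = 29.74 °C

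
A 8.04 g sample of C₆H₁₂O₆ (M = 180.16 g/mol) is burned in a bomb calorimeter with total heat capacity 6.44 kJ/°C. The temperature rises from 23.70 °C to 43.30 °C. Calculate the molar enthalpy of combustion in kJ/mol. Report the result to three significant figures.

ΔH = -2830 kJ/mol

ΔT = 43.30 − 23.70 = 19.60 °C
q_cal = C_cal × ΔT = 6.44 × 19.60 = 126.224 kJ
n = 8.04 / 180.16 = 0.04463 mol
q_rxn = −q_cal = -126.224 kJ
ΔH = -126.224 / 0.04463 = -2828 kJ/mol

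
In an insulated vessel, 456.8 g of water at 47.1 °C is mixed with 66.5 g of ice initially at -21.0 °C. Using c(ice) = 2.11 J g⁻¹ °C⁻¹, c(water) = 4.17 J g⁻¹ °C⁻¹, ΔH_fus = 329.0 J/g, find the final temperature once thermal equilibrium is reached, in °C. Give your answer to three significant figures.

T_f = 29.7 °C

Heat to bring ice to 0 °C and melt it: q₁ = 66.5×2.11×21.0 + 66.5×329.0 = 24825 J
Heat the water can supply cooling to 0 °C: 456.8×4.17×47.1 = 89718.7 J > q₁, so all ice melts.
Energy balance: 456.8×4.17×(47.1 − T) = 24825 + 66.5×4.17×(T − 0)
1904.856(47.1 − T) = 24825 + 277.305 T
89718.7 − 24825 = 2182.161 T
T = 64893.7 / 2182.161 = 29.74 °C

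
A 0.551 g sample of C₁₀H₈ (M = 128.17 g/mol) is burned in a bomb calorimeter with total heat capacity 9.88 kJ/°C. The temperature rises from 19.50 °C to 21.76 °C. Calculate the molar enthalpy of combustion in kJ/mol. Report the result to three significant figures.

ΔT = 21.76 − 19.50 = 2.26 °C
q_cal = C_cal × ΔT = 9.88 × 2.26 = 22.3288 kJ
n = 0.551 / 128.17 = 0.004299 mol
q_rxn = −q_cal = -22.3288 kJ
ΔH = -22.3288 / 0.004299 = -5194 kJ/mol

ΔH = -5190 kJ/mol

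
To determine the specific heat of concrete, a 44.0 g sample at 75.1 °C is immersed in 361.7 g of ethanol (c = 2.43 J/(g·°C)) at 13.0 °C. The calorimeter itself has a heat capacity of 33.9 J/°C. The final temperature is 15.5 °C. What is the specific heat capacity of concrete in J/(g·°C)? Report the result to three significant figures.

c = 0.870 J/(g·°C)

q_gained = (361.7 × 2.43 + 33.9) × (15.5 − 13.0) = 2282 J
q_lost = 44.0 × c × (75.1 − 15.5) = 2622.4 c
Set equal: c = 2282 / 2622.4 = 0.870 J/(g·°C)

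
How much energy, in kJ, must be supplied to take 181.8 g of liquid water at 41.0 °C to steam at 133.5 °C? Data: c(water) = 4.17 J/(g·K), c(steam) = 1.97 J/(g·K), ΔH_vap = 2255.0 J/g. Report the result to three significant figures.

q = 467 kJ

q1 (heat water 41.0→100.0 °C): 181.8 × 4.17 × 59.0 = 44728 J
q2 (vaporize at 100 °C): 181.8 × 2255.0 = 409959 J
q3 (heat steam 100.0→133.5 °C): 181.8 × 1.97 × 33.5 = 11998 J
Total: 44728 + 409959 + 11998 = 466685 J = 467 kJ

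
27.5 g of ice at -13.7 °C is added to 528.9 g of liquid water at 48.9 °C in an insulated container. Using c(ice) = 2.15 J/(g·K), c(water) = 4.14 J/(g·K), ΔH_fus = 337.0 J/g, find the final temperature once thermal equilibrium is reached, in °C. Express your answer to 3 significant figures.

T_f = 42.1 °C

Heat to bring ice to 0 °C and melt it: q₁ = 27.5×2.15×13.7 + 27.5×337.0 = 10078 J
Heat the water can supply cooling to 0 °C: 528.9×4.14×48.9 = 107074 J > q₁, so all ice melts.
Energy balance: 528.9×4.14×(48.9 − T) = 10078 + 27.5×4.14×(T − 0)
2189.646(48.9 − T) = 10078 + 113.85 T
107074 − 10078 = 2303.496 T
T = 96996 / 2303.496 = 42.11 °C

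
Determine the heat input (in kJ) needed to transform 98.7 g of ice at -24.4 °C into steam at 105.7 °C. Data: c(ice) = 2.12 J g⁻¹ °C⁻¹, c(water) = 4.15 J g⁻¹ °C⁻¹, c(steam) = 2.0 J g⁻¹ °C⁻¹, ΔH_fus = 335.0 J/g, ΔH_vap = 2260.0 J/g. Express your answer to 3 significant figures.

q1 (heat ice -24.4→0.0 °C): 98.7 × 2.12 × 24.4 = 5106 J
q2 (melt at 0 °C): 98.7 × 335.0 = 33065 J
q3 (heat water 0.0→100.0 °C): 98.7 × 4.15 × 100.0 = 40961 J
q4 (vaporize at 100 °C): 98.7 × 2260.0 = 223062 J
q5 (heat steam 100.0→105.7 °C): 98.7 × 2.0 × 5.7 = 1125 J
Total: 5106 + 33065 + 40961 + 223062 + 1125 = 303319 J = 303 kJ

q = 303 kJ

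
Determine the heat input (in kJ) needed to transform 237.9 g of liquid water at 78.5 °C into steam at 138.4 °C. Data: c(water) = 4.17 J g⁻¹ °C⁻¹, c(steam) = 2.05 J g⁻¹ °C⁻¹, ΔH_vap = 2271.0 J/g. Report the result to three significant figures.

q1 (heat water 78.5→100.0 °C): 237.9 × 4.17 × 21.5 = 21329 J
q2 (vaporize at 100 °C): 237.9 × 2271.0 = 540271 J
q3 (heat steam 100.0→138.4 °C): 237.9 × 2.05 × 38.4 = 18727 J
Total: 21329 + 540271 + 18727 = 580327 J = 580 kJ

q = 580 kJ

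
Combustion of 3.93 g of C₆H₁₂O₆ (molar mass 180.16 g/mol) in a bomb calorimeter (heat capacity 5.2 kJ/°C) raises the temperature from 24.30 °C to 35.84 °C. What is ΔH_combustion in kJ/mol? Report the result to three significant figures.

ΔT = 35.84 − 24.30 = 11.54 °C
q_cal = C_cal × ΔT = 5.2 × 11.54 = 60.008 kJ
n = 3.93 / 180.16 = 0.02181 mol
q_rxn = −q_cal = -60.008 kJ
ΔH = -60.008 / 0.02181 = -2751 kJ/mol

ΔH = -2750 kJ/mol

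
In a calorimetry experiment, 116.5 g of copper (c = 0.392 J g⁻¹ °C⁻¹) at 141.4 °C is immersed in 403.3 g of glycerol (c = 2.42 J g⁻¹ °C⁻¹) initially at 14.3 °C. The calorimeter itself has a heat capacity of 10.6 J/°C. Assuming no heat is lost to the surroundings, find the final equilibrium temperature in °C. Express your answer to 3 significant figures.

T_f = 19.9 °C

Heat lost by copper = heat gained by glycerol + calorimeter.
(116.5)(0.392)(141.4 − T) = [(403.3)(2.42) + 10.6](T − 14.3)
45.668 (141.4 − T) = 986.586 (T − 14.3)
6457.5 − 45.668 T = 986.586 T − 14108
20565.5 = 1032.254 T
T = 19.92 °C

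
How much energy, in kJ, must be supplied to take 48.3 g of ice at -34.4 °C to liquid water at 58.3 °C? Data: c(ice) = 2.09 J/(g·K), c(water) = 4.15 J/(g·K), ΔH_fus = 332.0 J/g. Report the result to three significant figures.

q1 (heat ice -34.4→0.0 °C): 48.3 × 2.09 × 34.4 = 3473 J
q2 (melt at 0 °C): 48.3 × 332.0 = 16036 J
q3 (heat water 0.0→58.3 °C): 48.3 × 4.15 × 58.3 = 11686 J
Total: 3473 + 16036 + 11686 = 31195 J = 31.2 kJ

q = 31.2 kJ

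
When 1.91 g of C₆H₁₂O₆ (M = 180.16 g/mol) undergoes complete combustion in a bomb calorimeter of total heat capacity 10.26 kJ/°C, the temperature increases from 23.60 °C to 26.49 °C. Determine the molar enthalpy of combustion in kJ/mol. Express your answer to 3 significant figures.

ΔH = -2800 kJ/mol

ΔT = 26.49 − 23.60 = 2.89 °C
q_cal = C_cal × ΔT = 10.26 × 2.89 = 29.6514 kJ
n = 1.91 / 180.16 = 0.01060 mol
q_rxn = −q_cal = -29.6514 kJ
ΔH = -29.6514 / 0.01060 = -2797 kJ/mol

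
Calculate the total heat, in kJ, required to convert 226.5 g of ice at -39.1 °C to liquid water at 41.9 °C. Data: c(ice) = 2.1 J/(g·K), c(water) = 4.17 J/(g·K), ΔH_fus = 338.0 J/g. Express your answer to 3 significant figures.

q = 135 kJ

q1 (heat ice -39.1→0.0 °C): 226.5 × 2.1 × 39.1 = 18598 J
q2 (melt at 0 °C): 226.5 × 338.0 = 76557 J
q3 (heat water 0.0→41.9 °C): 226.5 × 4.17 × 41.9 = 39575 J
Total: 18598 + 76557 + 39575 = 134730 J = 135 kJ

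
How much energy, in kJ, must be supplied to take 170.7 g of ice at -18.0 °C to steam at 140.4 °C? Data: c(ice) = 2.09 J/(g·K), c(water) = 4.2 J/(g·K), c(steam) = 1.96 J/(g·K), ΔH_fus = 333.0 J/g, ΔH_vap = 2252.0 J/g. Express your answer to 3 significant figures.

q = 533 kJ

q1 (heat ice -18.0→0.0 °C): 170.7 × 2.09 × 18.0 = 6422 J
q2 (melt at 0 °C): 170.7 × 333.0 = 56843 J
q3 (heat water 0.0→100.0 °C): 170.7 × 4.2 × 100.0 = 71694 J
q4 (vaporize at 100 °C): 170.7 × 2252.0 = 384416 J
q5 (heat steam 100.0→140.4 °C): 170.7 × 1.96 × 40.4 = 13517 J
Total: 6422 + 56843 + 71694 + 384416 + 13517 = 532892 J = 533 kJ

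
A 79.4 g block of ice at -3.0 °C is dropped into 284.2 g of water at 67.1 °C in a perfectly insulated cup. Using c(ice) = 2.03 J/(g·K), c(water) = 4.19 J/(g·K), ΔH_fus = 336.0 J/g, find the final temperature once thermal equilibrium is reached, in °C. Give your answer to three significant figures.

T_f = 34.6 °C

Heat to bring ice to 0 °C and melt it: q₁ = 79.4×2.03×3.0 + 79.4×336.0 = 27162 J
Heat the water can supply cooling to 0 °C: 284.2×4.19×67.1 = 79902.5 J > q₁, so all ice melts.
Energy balance: 284.2×4.19×(67.1 − T) = 27162 + 79.4×4.19×(T − 0)
1190.798(67.1 − T) = 27162 + 332.686 T
79902.5 − 27162 = 1523.484 T
T = 52740.5 / 1523.484 = 34.62 °C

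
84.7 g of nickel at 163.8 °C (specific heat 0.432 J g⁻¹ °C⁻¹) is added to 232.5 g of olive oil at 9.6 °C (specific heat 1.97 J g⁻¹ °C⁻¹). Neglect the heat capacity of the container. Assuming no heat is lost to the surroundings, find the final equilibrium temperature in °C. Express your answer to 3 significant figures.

Heat lost by nickel = heat gained by olive oil.
(84.7)(0.432)(163.8 − T) = (232.5)(1.97)(T − 9.6)
36.5904 (163.8 − T) = 458.025 (T − 9.6)
5993.5 − 36.5904 T = 458.025 T − 4397.0
10390.5 = 494.6154 T
T = 21.01 °C

T_f = 21.0 °C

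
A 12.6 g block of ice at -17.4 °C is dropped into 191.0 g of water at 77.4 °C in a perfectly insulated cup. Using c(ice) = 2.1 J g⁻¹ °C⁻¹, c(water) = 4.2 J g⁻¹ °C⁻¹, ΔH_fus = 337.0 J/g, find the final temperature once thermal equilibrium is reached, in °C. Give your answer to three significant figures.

T_f = 67.1 °C

Heat to bring ice to 0 °C and melt it: q₁ = 12.6×2.1×17.4 + 12.6×337.0 = 4706.6 J
Heat the water can supply cooling to 0 °C: 191.0×4.2×77.4 = 62090.3 J > q₁, so all ice melts.
Energy balance: 191.0×4.2×(77.4 − T) = 4706.6 + 12.6×4.2×(T − 0)
802.2(77.4 − T) = 4706.6 + 52.92 T
62090.3 − 4706.6 = 855.12 T
T = 57383.7 / 855.12 = 67.11 °C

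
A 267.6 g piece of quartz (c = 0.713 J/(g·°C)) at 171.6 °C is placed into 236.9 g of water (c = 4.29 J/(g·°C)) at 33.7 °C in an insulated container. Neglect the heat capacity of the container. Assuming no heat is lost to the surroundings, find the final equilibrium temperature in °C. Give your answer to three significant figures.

Heat lost by quartz = heat gained by water.
(267.6)(0.713)(171.6 − T) = (236.9)(4.29)(T − 33.7)
190.7988 (171.6 − T) = 1016.301 (T − 33.7)
32741 − 190.7988 T = 1016.301 T − 34249
66990 = 1207.0998 T
T = 55.50 °C

T_f = 55.5 °C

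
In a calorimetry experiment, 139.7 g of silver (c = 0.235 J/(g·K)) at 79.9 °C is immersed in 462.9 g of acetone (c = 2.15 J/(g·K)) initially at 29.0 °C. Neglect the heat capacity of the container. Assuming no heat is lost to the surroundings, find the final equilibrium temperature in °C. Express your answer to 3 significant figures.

T_f = 30.6 °C

Heat lost by silver = heat gained by acetone.
(139.7)(0.235)(79.9 − T) = (462.9)(2.15)(T − 29.0)
32.8295 (79.9 − T) = 995.235 (T − 29.0)
2623.1 − 32.8295 T = 995.235 T − 28862
31485.1 = 1028.0645 T
T = 30.63 °C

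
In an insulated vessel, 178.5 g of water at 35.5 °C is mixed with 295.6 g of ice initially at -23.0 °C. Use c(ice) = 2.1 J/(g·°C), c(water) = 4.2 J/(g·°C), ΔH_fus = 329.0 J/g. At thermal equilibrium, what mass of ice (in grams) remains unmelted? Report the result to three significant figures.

Heat to warm all ice to 0 °C: 295.6×2.1×23.0 = 14277 J
Heat released by water cooling to 0 °C: 178.5×4.2×35.5 = 26614 J
26614 J < 14277 + 295.6×329.0 = 111529.4 J, so not all ice melts; final T = 0 °C.
Heat left for melting: 26614 − 14277 = 12337 J
Mass melted = 12337 / 329.0 = 37.50 g
Ice remaining = 295.6 − 37.50 = 258.10 g

m_ice remaining = 258 g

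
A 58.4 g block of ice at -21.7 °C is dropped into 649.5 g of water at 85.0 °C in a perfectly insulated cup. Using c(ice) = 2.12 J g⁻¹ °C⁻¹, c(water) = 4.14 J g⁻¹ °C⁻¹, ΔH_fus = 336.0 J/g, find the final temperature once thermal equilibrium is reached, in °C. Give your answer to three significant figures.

Heat to bring ice to 0 °C and melt it: q₁ = 58.4×2.12×21.7 + 58.4×336.0 = 22309 J
Heat the water can supply cooling to 0 °C: 649.5×4.14×85.0 = 228559 J > q₁, so all ice melts.
Energy balance: 649.5×4.14×(85.0 − T) = 22309 + 58.4×4.14×(T − 0)
2688.93(85.0 − T) = 22309 + 241.776 T
228559 − 22309 = 2930.706 T
T = 206250 / 2930.706 = 70.38 °C

T_f = 70.4 °C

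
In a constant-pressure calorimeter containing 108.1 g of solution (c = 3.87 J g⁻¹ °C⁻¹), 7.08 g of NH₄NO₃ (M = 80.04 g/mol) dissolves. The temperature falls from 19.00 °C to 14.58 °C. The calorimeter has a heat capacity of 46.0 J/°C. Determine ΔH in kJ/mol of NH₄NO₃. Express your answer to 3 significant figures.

ΔH = 23.2 kJ/mol

|ΔT| = |14.58 − 19.00| = 4.42 °C
|q_surr| = (108.1 × 3.87 + 46.0) × 4.42 = 464.347 × 4.42 = 2052 J
n(NH₄NO₃) = 7.08 / 80.04 = 0.08846 mol
Temperature fell, so q_rxn = +|q_surr| = 2.052 kJ
ΔH = q_rxn / n = 23.20 kJ/mol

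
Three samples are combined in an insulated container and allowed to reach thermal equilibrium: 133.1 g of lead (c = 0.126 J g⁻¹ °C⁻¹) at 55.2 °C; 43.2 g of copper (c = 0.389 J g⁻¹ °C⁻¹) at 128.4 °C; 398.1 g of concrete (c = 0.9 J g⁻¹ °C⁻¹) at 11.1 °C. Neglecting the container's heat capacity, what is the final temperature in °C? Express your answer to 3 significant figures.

T_f = 18.0 °C

Σ mᵢcᵢ(T − Tᵢ) = 0  ⇒  T = Σ mᵢcᵢTᵢ / Σ mᵢcᵢ
Σ mᵢcᵢ = 133.1×0.126 + 43.2×0.389 + 398.1×0.9 = 391.8654
Σ mᵢcᵢTᵢ = 16.7706×55.2 + 16.8048×128.4 + 358.29×11.1 = 7060.5
T = 7060.5 / 391.8654 = 18.02 °C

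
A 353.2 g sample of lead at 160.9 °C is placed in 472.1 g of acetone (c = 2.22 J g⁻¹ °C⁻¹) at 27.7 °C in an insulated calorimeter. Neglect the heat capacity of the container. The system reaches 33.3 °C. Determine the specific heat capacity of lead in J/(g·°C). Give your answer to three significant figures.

c = 0.130 J/(g·°C)

q_gained = (472.1 × 2.22) × (33.3 − 27.7) = 5869 J
q_lost = 353.2 × c × (160.9 − 33.3) = 45068.32 c
Set equal: c = 5869 / 45068.32 = 0.130 J/(g·°C)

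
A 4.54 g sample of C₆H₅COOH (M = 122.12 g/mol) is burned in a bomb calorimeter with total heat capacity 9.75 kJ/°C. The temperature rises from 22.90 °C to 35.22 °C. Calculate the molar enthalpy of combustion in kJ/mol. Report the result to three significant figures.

ΔT = 35.22 − 22.90 = 12.32 °C
q_cal = C_cal × ΔT = 9.75 × 12.32 = 120.12 kJ
n = 4.54 / 122.12 = 0.03718 mol
q_rxn = −q_cal = -120.12 kJ
ΔH = -120.12 / 0.03718 = -3231 kJ/mol

ΔH = -3230 kJ/mol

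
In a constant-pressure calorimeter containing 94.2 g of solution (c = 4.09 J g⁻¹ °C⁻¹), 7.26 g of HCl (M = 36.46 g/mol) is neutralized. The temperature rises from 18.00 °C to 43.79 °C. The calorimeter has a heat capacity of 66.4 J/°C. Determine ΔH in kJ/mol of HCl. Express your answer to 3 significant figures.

ΔH = -58.5 kJ/mol

|ΔT| = |43.79 − 18.00| = 25.79 °C
|q_surr| = (94.2 × 4.09 + 66.4) × 25.79 = 451.678 × 25.79 = 11650 J
n(HCl) = 7.26 / 36.46 = 0.1991 mol
Temperature rose, so q_rxn = −|q_surr| = -11.65 kJ
ΔH = q_rxn / n = -58.51 kJ/mol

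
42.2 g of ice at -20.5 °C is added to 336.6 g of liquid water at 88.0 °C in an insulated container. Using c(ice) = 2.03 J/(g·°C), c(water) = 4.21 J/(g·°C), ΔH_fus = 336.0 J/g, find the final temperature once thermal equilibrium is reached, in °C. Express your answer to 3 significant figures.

T_f = 68.2 °C

Heat to bring ice to 0 °C and melt it: q₁ = 42.2×2.03×20.5 + 42.2×336.0 = 15935 J
Heat the water can supply cooling to 0 °C: 336.6×4.21×88.0 = 124704 J > q₁, so all ice melts.
Energy balance: 336.6×4.21×(88.0 − T) = 15935 + 42.2×4.21×(T − 0)
1417.086(88.0 − T) = 15935 + 177.662 T
124704 − 15935 = 1594.748 T
T = 108769 / 1594.748 = 68.20 °C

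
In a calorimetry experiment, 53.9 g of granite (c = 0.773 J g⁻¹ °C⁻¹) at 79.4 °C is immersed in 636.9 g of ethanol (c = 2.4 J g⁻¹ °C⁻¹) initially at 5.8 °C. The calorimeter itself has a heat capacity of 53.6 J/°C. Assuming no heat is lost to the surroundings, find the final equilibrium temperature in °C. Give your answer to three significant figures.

Heat lost by granite = heat gained by ethanol + calorimeter.
(53.9)(0.773)(79.4 − T) = [(636.9)(2.4) + 53.6](T − 5.8)
41.6647 (79.4 − T) = 1582.16 (T − 5.8)
3308.2 − 41.6647 T = 1582.16 T − 9176.5
12484.7 = 1623.8247 T
T = 7.688 °C

T_f = 7.69 °C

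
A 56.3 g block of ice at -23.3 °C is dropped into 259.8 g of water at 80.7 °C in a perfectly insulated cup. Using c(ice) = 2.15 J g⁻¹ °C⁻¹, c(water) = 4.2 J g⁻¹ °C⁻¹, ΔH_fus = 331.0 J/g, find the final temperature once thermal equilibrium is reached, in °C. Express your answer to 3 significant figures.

T_f = 50.2 °C

Heat to bring ice to 0 °C and melt it: q₁ = 56.3×2.15×23.3 + 56.3×331.0 = 21456 J
Heat the water can supply cooling to 0 °C: 259.8×4.2×80.7 = 88056.6 J > q₁, so all ice melts.
Energy balance: 259.8×4.2×(80.7 − T) = 21456 + 56.3×4.2×(T − 0)
1091.16(80.7 − T) = 21456 + 236.46 T
88056.6 − 21456 = 1327.62 T
T = 66600.6 / 1327.62 = 50.17 °C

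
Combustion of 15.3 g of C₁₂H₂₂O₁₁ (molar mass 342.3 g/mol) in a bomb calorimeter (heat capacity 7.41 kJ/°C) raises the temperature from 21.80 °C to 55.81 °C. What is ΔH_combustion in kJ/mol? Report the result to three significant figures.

ΔT = 55.81 − 21.80 = 34.01 °C
q_cal = C_cal × ΔT = 7.41 × 34.01 = 252.0141 kJ
n = 15.3 / 342.3 = 0.04470 mol
q_rxn = −q_cal = -252.0141 kJ
ΔH = -252.0141 / 0.04470 = -5638 kJ/mol

ΔH = -5640 kJ/mol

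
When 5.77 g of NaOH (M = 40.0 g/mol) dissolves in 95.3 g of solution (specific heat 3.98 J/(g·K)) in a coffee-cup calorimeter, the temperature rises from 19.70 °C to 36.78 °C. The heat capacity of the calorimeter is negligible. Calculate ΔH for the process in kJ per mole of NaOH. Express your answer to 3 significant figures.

ΔH = -44.9 kJ/mol

|ΔT| = |36.78 − 19.70| = 17.08 °C
|q_surr| = (95.3 × 3.98) × 17.08 = 379.294 × 17.08 = 6478 J
n(NaOH) = 5.77 / 40.0 = 0.1443 mol
Temperature rose, so q_rxn = −|q_surr| = -6.478 kJ
ΔH = q_rxn / n = -44.89 kJ/mol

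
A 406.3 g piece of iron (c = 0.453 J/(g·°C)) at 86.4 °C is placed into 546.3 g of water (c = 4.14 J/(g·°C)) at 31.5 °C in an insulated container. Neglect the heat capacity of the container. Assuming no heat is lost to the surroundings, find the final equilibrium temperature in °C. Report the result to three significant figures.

T_f = 35.6 °C

Heat lost by iron = heat gained by water.
(406.3)(0.453)(86.4 − T) = (546.3)(4.14)(T − 31.5)
184.0539 (86.4 − T) = 2261.682 (T − 31.5)
15902 − 184.0539 T = 2261.682 T − 71243
87145 = 2445.7359 T
T = 35.63 °C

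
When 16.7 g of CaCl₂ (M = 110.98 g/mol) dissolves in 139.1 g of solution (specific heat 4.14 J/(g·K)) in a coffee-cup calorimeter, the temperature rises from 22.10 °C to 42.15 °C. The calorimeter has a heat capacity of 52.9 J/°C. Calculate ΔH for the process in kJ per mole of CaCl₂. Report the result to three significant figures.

ΔH = -83.8 kJ/mol

|ΔT| = |42.15 − 22.10| = 20.05 °C
|q_surr| = (139.1 × 4.14 + 52.9) × 20.05 = 628.774 × 20.05 = 12610 J
n(CaCl₂) = 16.7 / 110.98 = 0.1505 mol
Temperature rose, so q_rxn = −|q_surr| = -12.61 kJ
ΔH = q_rxn / n = -83.79 kJ/mol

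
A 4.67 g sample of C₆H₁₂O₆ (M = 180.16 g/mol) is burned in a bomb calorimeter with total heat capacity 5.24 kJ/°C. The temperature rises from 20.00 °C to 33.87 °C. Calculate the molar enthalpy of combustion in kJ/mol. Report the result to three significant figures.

ΔH = -2800 kJ/mol

ΔT = 33.87 − 20.00 = 13.87 °C
q_cal = C_cal × ΔT = 5.24 × 13.87 = 72.6788 kJ
n = 4.67 / 180.16 = 0.02592 mol
q_rxn = −q_cal = -72.6788 kJ
ΔH = -72.6788 / 0.02592 = -2804 kJ/mol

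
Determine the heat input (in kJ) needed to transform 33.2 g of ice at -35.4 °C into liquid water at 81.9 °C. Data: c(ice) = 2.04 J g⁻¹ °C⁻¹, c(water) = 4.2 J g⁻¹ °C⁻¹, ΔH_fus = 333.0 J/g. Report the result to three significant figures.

q1 (heat ice -35.4→0.0 °C): 33.2 × 2.04 × 35.4 = 2398 J
q2 (melt at 0 °C): 33.2 × 333.0 = 11056 J
q3 (heat water 0.0→81.9 °C): 33.2 × 4.2 × 81.9 = 11420 J
Total: 2398 + 11056 + 11420 = 24874 J = 24.9 kJ

q = 24.9 kJ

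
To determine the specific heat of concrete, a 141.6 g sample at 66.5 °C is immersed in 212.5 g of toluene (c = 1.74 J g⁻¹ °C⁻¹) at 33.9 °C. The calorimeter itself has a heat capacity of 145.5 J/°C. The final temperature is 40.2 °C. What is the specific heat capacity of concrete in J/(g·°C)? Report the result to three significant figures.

c = 0.872 J/(g·°C)

q_gained = (212.5 × 1.74 + 145.5) × (40.2 − 33.9) = 3246 J
q_lost = 141.6 × c × (66.5 − 40.2) = 3724.08 c
Set equal: c = 3246 / 3724.08 = 0.872 J/(g·°C)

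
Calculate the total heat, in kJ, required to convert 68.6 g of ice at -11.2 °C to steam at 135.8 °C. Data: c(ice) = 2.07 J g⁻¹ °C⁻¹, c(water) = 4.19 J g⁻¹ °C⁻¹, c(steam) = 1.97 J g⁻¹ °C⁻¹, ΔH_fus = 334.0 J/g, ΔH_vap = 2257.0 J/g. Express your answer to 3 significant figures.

q = 213 kJ

q1 (heat ice -11.2→0.0 °C): 68.6 × 2.07 × 11.2 = 1590 J
q2 (melt at 0 °C): 68.6 × 334.0 = 22912 J
q3 (heat water 0.0→100.0 °C): 68.6 × 4.19 × 100.0 = 28743 J
q4 (vaporize at 100 °C): 68.6 × 2257.0 = 154830 J
q5 (heat steam 100.0→135.8 °C): 68.6 × 1.97 × 35.8 = 4838 J
Total: 1590 + 22912 + 28743 + 154830 + 4838 = 212913 J = 213 kJ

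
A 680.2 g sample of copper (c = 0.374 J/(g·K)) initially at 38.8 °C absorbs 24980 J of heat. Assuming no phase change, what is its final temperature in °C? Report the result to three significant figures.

ΔT = q / (m c) = 24980 / (680.2 × 0.374) = 98.19 °C
T_f = 38.8 + 98.19 = 136.99 °C

T_f = 137 °C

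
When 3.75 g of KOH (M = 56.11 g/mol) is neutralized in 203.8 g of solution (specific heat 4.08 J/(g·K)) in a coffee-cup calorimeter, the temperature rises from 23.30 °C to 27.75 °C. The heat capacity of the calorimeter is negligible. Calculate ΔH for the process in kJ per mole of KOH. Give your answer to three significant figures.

ΔH = -55.4 kJ/mol

|ΔT| = |27.75 − 23.30| = 4.45 °C
|q_surr| = (203.8 × 4.08) × 4.45 = 831.504 × 4.45 = 3700 J
n(KOH) = 3.75 / 56.11 = 0.06683 mol
Temperature rose, so q_rxn = −|q_surr| = -3.700 kJ
ΔH = q_rxn / n = -55.36 kJ/mol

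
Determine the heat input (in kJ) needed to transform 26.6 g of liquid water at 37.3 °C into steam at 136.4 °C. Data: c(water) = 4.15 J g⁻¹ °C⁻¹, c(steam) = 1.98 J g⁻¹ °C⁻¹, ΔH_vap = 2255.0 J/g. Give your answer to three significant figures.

q1 (heat water 37.3→100.0 °C): 26.6 × 4.15 × 62.7 = 6921 J
q2 (vaporize at 100 °C): 26.6 × 2255.0 = 59983 J
q3 (heat steam 100.0→136.4 °C): 26.6 × 1.98 × 36.4 = 1917 J
Total: 6921 + 59983 + 1917 = 68821 J = 68.8 kJ

q = 68.8 kJ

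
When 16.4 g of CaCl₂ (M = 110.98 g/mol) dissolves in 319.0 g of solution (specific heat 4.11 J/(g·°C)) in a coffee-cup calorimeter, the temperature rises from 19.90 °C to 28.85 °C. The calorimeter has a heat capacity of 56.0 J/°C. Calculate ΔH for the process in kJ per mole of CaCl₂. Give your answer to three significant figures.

|ΔT| = |28.85 − 19.90| = 8.95 °C
|q_surr| = (319.0 × 4.11 + 56.0) × 8.95 = 1367.09 × 8.95 = 12240 J
n(CaCl₂) = 16.4 / 110.98 = 0.1478 mol
Temperature rose, so q_rxn = −|q_surr| = -12.24 kJ
ΔH = q_rxn / n = -82.81 kJ/mol

ΔH = -82.8 kJ/mol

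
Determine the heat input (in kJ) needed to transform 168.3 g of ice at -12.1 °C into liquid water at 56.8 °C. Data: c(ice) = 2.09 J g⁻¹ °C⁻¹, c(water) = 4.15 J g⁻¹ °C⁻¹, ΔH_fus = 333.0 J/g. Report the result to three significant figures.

q = 100 kJ

q1 (heat ice -12.1→0.0 °C): 168.3 × 2.09 × 12.1 = 4256 J
q2 (melt at 0 °C): 168.3 × 333.0 = 56044 J
q3 (heat water 0.0→56.8 °C): 168.3 × 4.15 × 56.8 = 39672 J
Total: 4256 + 56044 + 39672 = 99972 J = 100 kJ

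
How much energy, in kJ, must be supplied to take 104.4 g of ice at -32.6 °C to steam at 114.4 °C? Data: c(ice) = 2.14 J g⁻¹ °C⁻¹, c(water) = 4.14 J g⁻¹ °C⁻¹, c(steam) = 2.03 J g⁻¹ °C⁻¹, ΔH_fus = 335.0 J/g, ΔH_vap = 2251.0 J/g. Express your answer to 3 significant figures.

q1 (heat ice -32.6→0.0 °C): 104.4 × 2.14 × 32.6 = 7283 J
q2 (melt at 0 °C): 104.4 × 335.0 = 34974 J
q3 (heat water 0.0→100.0 °C): 104.4 × 4.14 × 100.0 = 43222 J
q4 (vaporize at 100 °C): 104.4 × 2251.0 = 235004 J
q5 (heat steam 100.0→114.4 °C): 104.4 × 2.03 × 14.4 = 3052 J
Total: 7283 + 34974 + 43222 + 235004 + 3052 = 323535 J = 324 kJ

q = 324 kJ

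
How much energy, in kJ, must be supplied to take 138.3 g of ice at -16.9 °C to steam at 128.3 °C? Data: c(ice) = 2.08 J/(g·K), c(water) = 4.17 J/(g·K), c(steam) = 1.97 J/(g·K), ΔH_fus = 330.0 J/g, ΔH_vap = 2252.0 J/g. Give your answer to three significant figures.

q = 427 kJ

q1 (heat ice -16.9→0.0 °C): 138.3 × 2.08 × 16.9 = 4862 J
q2 (melt at 0 °C): 138.3 × 330.0 = 45639 J
q3 (heat water 0.0→100.0 °C): 138.3 × 4.17 × 100.0 = 57671 J
q4 (vaporize at 100 °C): 138.3 × 2252.0 = 311452 J
q5 (heat steam 100.0→128.3 °C): 138.3 × 1.97 × 28.3 = 7710 J
Total: 4862 + 45639 + 57671 + 311452 + 7710 = 427334 J = 427 kJ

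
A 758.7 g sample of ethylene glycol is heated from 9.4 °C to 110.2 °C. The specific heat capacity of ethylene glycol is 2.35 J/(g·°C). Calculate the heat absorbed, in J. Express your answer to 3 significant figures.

q = 180000 J

q = m c ΔT = 758.7 × 2.35 × (110.2 − 9.4)
q = 758.7 × 2.35 × 100.8 = 179700 J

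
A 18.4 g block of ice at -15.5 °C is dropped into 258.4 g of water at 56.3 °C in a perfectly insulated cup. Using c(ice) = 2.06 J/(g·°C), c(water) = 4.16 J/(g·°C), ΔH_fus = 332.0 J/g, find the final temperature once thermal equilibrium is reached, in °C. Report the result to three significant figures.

T_f = 46.7 °C

Heat to bring ice to 0 °C and melt it: q₁ = 18.4×2.06×15.5 + 18.4×332.0 = 6696.3 J
Heat the water can supply cooling to 0 °C: 258.4×4.16×56.3 = 60519.3 J > q₁, so all ice melts.
Energy balance: 258.4×4.16×(56.3 − T) = 6696.3 + 18.4×4.16×(T − 0)
1074.944(56.3 − T) = 6696.3 + 76.544 T
60519.3 − 6696.3 = 1151.488 T
T = 53823.0 / 1151.488 = 46.74 °C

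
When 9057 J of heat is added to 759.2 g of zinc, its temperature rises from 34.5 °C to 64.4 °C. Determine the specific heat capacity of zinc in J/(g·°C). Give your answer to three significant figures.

c = q / (m ΔT) = 9057 / (759.2 × 29.9)
c = 9057 / 22700.08 = 0.399 J/(g·°C)

c = 0.399 J/(g·°C)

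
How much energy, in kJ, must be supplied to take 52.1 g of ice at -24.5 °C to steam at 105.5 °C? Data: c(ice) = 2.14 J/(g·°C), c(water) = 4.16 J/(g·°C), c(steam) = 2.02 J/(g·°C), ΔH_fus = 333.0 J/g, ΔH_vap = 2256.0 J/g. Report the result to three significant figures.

q1 (heat ice -24.5→0.0 °C): 52.1 × 2.14 × 24.5 = 2732 J
q2 (melt at 0 °C): 52.1 × 333.0 = 17349 J
q3 (heat water 0.0→100.0 °C): 52.1 × 4.16 × 100.0 = 21674 J
q4 (vaporize at 100 °C): 52.1 × 2256.0 = 117538 J
q5 (heat steam 100.0→105.5 °C): 52.1 × 2.02 × 5.5 = 579 J
Total: 2732 + 17349 + 21674 + 117538 + 579 = 159872 J = 160 kJ

q = 160 kJ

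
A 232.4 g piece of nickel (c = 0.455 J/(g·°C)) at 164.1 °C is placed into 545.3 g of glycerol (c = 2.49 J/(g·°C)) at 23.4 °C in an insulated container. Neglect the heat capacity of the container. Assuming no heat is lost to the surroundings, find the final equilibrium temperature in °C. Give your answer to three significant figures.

T_f = 33.6 °C

Heat lost by nickel = heat gained by glycerol.
(232.4)(0.455)(164.1 − T) = (545.3)(2.49)(T − 23.4)
105.742 (164.1 − T) = 1357.797 (T − 23.4)
17352 − 105.742 T = 1357.797 T − 31772
49124 = 1463.539 T
T = 33.57 °C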